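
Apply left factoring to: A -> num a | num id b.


Common prefix: 'num'
Factored: A -> num A', A' -> a | id b


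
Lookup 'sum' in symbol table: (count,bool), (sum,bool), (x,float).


Lookup 'sum' → type bool


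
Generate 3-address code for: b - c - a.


Break into single-operator statements:
t1 = b - c
t2 = t1 - a


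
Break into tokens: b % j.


Scan left to right, longest-match per lexeme
Tokens: ID(b), OP(%), ID(j)


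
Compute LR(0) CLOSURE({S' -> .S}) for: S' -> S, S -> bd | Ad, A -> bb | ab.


Start: S' -> .S
For each item with dot before a nonterminal B, add B -> .γ for every B-production
Closure: [S' -> .S, S -> .bd, S -> .Ad, A -> .bb, A -> .ab]


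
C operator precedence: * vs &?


'*' is multiplicative (level 10); '&' is bitwise AND (level 5)
Higher level binds tighter
'*' has higher precedence than '&'


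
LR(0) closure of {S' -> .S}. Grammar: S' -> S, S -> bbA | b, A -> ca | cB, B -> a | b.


Start: S' -> .S
For each item with dot before a nonterminal B, add B -> .γ for every B-production
Closure: [S' -> .S, S -> .bbA, S -> .b]


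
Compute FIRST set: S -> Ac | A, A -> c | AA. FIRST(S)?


Per alternative of S: FIRST(Ac) = {c}; FIRST(A) = {c}
FIRST(S) = {c}


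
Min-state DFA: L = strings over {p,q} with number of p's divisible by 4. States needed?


Track (count of p) mod 4: states 0..3, accept at 0
Minimal DFA: 4 states


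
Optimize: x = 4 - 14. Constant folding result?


4 - 14 = -10 at compile time
Optimized: x = -10


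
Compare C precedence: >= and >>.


'>>' is shift (level 8); '>=' is relational (level 7)
Higher level binds tighter
'>>' has higher precedence than '>='


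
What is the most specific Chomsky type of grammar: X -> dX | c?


Right-linear: every RHS is a terminal or a terminal followed by one nonterminal
Classification: Type 3 (Regular)


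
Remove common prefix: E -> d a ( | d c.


Common prefix: 'd'
Factored: E -> d E', E' -> a ( | c


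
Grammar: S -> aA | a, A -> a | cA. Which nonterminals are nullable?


A nonterminal is nullable iff some alternative derives ε (directly, or every symbol in it is nullable)
Nullable: {}


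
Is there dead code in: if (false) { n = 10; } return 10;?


condition is constant false, so the whole block is unreachable
Dead: 'if (false) { n = 10; }'


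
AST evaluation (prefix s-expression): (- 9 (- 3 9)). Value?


Evaluate inner: (- 3 9) = -6
Evaluate root: (- 9 -6) = 15
Result: 15


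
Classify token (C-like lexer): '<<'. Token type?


Pattern: operator symbol
Type: OPERATOR


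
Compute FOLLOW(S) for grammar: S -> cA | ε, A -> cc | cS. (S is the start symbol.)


$ ∈ FOLLOW(S). For each A -> αBβ: add FIRST(β)\{ε} to FOLLOW(B); if β nullable, add FOLLOW(A).
FOLLOW(S) = {$}


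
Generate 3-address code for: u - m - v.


Break into single-operator statements:
t1 = u - m
t2 = t1 - v


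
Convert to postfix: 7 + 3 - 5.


Left to right (same or higher precedence on left)
Postfix: 7 3 + 5 -


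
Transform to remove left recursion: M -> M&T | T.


Left-recursive alternatives: M&T; non-recursive: T
Introduce M': M -> TM', M' -> &TM' | ε


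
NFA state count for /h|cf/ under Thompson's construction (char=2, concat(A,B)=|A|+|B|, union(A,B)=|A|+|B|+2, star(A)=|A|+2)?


Syntax tree has 3 char leaf(s), 1 union(s), 0 star(s)
chars contribute 3×2 = 6; each union adds +2; each star adds +2
Total: 6 + 2 + 0 = 8 states


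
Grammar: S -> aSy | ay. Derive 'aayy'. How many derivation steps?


Derivation: S => aSy => aayy
Steps: 2


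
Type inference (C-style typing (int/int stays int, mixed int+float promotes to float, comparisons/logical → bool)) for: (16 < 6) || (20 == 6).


Operand types: bool || bool
Rule: logical operators take bool operands and yield bool
Result type: bool


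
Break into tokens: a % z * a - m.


Scan left to right, longest-match per lexeme
Tokens: ID(a), OP(%), ID(z), OP(*), ID(a), OP(-), ID(m)


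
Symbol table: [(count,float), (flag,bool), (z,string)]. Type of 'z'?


Lookup 'z' → type string


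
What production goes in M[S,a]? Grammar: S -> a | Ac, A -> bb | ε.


For [S, a]: 'a' ∈ FIRST(a)
Entry: S -> a


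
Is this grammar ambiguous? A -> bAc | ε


balanced b^n…c^n: each string has a unique parse
Unambiguous


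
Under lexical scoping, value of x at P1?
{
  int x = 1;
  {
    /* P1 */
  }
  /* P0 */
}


P1's block does not declare x; resolves to the enclosing declaration at depth 0
x = 1


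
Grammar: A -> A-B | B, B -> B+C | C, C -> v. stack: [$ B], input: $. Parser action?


lookahead ∉ {+} so B won't extend; reduce A -> B
Action: reduce (A -> B)


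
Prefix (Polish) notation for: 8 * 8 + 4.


left-to-right (same/higher precedence on left): tree is (+ (* 8 8) 4)
Prefix: + * 8 8 4


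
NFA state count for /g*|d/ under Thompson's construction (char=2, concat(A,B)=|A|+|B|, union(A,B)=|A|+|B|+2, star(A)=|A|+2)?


Syntax tree has 2 char leaf(s), 1 union(s), 1 star(s)
chars contribute 2×2 = 4; each union adds +2; each star adds +2
Total: 4 + 2 + 2 = 8 states


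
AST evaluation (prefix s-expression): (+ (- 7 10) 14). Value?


Evaluate inner: (- 7 10) = -3
Evaluate root: (+ -3 14) = 11
Result: 11


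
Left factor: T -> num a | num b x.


Common prefix: 'num'
Factored: T -> num T', T' -> a | b x


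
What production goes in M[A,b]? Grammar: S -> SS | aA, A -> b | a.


For [A, b]: 'b' ∈ FIRST(b)
Entry: A -> b


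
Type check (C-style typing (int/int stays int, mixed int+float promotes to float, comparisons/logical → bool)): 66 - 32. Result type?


Operand types: int - int
Rule: mixed int/float promotes to float; int/int stays int
Result type: int


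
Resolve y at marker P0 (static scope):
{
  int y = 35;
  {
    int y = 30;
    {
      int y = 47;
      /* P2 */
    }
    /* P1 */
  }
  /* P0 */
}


y declared in the same block as P0
y = 35


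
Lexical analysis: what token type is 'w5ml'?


Pattern: letter/underscore followed by alphanumerics, not a keyword
Type: IDENTIFIER


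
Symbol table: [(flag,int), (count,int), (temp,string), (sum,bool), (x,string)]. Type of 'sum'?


Lookup 'sum' → type bool


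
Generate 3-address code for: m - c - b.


Break into single-operator statements:
t1 = m - c
t2 = t1 - b


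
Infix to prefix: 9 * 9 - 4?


left-to-right (same/higher precedence on left): tree is (- (* 9 9) 4)
Prefix: - * 9 9 4


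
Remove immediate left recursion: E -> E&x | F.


Left-recursive alternatives: E&x; non-recursive: F
Introduce E': E -> FE', E' -> &xE' | ε


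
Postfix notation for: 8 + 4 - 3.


Left to right (same or higher precedence on left)
Postfix: 8 4 + 3 -


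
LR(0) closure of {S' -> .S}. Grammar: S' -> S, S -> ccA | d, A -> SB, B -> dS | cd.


Start: S' -> .S
For each item with dot before a nonterminal B, add B -> .γ for every B-production
Closure: [S' -> .S, S -> .ccA, S -> .d]


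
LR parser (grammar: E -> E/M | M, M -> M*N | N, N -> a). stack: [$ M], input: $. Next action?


lookahead ∉ {*} so M won't extend; reduce E -> M
Action: reduce (E -> M)


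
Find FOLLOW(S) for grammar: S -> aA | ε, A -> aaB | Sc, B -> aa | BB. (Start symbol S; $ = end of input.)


$ ∈ FOLLOW(S). For each A -> αBβ: add FIRST(β)\{ε} to FOLLOW(B); if β nullable, add FOLLOW(A).
FOLLOW(S) = {$, c}


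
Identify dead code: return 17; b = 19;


statement follows a return and is unreachable
Dead: 'b = 19'


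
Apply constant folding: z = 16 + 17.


16 + 17 = 33 at compile time
Optimized: z = 33


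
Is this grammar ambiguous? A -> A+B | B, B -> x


precedence layered via separate nonterminal B: deterministic
Unambiguous


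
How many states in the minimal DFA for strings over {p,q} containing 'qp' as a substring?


KMP-style automaton: 2 progress states + 1 absorbing accept = 3
Minimal DFA: 3 states


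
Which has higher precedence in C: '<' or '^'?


'<' is relational (level 7); '^' is bitwise XOR (level 4)
Higher level binds tighter
'<' has higher precedence than '^'


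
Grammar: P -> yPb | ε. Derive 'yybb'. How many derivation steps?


Derivation: P => yPb => yyPbb => yybb
Steps: 3


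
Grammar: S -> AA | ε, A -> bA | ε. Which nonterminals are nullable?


A nonterminal is nullable iff some alternative derives ε (directly, or every symbol in it is nullable)
Nullable: {A, S}


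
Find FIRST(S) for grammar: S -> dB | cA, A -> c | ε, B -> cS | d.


Per alternative of S: FIRST(dB) = {d}; FIRST(cA) = {c}
FIRST(S) = {c, d}


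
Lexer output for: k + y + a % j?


Scan left to right, longest-match per lexeme
Tokens: ID(k), OP(+), ID(y), OP(+), ID(a), OP(%), ID(j)


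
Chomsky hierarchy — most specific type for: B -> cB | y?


Right-linear: every RHS is a terminal or a terminal followed by one nonterminal
Classification: Type 3 (Regular)


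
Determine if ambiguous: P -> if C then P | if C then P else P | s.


dangling else: 'if C then if C then s else s' parses two ways
Ambiguous


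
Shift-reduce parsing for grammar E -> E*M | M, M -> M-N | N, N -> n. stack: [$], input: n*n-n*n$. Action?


no handle on stack; shift 'n'
Action: shift


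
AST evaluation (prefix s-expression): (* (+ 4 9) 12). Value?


Evaluate inner: (+ 4 9) = 13
Evaluate root: (* 13 12) = 156
Result: 156


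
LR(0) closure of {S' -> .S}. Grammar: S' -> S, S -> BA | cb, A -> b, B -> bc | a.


Start: S' -> .S
For each item with dot before a nonterminal B, add B -> .γ for every B-production
Closure: [S' -> .S, S -> .BA, S -> .cb, B -> .bc, B -> .a]


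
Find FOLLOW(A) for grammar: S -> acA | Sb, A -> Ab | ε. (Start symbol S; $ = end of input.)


$ ∈ FOLLOW(S). For each A -> αBβ: add FIRST(β)\{ε} to FOLLOW(B); if β nullable, add FOLLOW(A).
FOLLOW(A) = {$, b}


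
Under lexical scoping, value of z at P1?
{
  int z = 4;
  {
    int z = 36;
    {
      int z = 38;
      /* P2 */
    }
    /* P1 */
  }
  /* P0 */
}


z declared in the same block as P1
z = 36


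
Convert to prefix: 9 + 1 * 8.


'*' binds tighter: tree is (+ 9 (* 1 8))
Prefix: + 9 * 1 8


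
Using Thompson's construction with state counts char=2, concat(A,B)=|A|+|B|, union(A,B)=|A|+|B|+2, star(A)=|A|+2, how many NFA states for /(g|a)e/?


Syntax tree has 3 char leaf(s), 1 union(s), 0 star(s)
chars contribute 3×2 = 6; each union adds +2; each star adds +2
Total: 6 + 2 + 0 = 8 states


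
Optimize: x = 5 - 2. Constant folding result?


5 - 2 = 3 at compile time
Optimized: x = 3


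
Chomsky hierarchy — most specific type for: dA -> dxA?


LHS has context (more than one symbol) and |LHS| ≤ |RHS|
Classification: Type 1 (Context-Sensitive)


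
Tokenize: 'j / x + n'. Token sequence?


Scan left to right, longest-match per lexeme
Tokens: ID(j), OP(/), ID(x), OP(+), ID(n)


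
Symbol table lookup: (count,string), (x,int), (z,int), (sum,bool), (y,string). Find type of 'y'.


Lookup 'y' → type string


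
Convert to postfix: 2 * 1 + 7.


Left to right (same or higher precedence on left)
Postfix: 2 1 * 7 +


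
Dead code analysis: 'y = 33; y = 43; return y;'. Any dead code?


first assignment to y is overwritten before any read
Dead: 'y = 33'


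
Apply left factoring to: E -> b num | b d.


Common prefix: 'b'
Factored: E -> b E', E' -> num | d


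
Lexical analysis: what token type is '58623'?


Pattern: digits only
Type: INTEGER_LITERAL


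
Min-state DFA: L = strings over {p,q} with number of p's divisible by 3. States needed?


Track (count of p) mod 3: states 0..2, accept at 0
Minimal DFA: 3 states


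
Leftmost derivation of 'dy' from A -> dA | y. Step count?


Derivation: A => dA => dy
Steps: 2


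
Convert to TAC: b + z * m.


Break into single-operator statements:
t1 = z * m
t2 = b + t1


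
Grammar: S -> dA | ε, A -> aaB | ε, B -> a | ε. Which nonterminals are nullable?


A nonterminal is nullable iff some alternative derives ε (directly, or every symbol in it is nullable)
Nullable: {A, B, S}


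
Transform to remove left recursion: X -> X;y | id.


Left-recursive alternatives: X;y; non-recursive: id
Introduce X': X -> idX', X' -> ;yX' | ε


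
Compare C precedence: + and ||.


'+' is additive (level 9); '||' is logical OR (level 1)
Higher level binds tighter
'+' has higher precedence than '||'


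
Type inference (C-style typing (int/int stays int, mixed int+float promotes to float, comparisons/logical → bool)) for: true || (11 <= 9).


Operand types: bool || bool
Rule: logical operators take bool operands and yield bool
Result type: bool


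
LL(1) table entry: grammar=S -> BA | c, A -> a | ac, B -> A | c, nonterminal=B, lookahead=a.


For [B, a]: 'a' ∈ FIRST(A)
Entry: B -> A


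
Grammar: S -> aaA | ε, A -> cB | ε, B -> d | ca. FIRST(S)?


Per alternative of S: FIRST(aaA) = {a}; FIRST(ε) = {ε}
FIRST(S) = {a, ε}


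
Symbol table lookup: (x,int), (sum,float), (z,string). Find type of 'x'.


Lookup 'x' → type int


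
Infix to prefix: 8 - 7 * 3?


'*' binds tighter: tree is (- 8 (* 7 3))
Prefix: - 8 * 7 3


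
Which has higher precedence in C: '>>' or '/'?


'/' is multiplicative (level 10); '>>' is shift (level 8)
Higher level binds tighter
'/' has higher precedence than '>>'


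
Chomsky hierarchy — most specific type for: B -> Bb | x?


Left-linear: every RHS is a terminal or one nonterminal followed by a terminal
Classification: Type 3 (Regular)


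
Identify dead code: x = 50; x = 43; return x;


first assignment to x is overwritten before any read
Dead: 'x = 50'


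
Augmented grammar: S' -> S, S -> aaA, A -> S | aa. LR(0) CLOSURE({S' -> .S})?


Start: S' -> .S
For each item with dot before a nonterminal B, add B -> .γ for every B-production
Closure: [S' -> .S, S -> .aaA]


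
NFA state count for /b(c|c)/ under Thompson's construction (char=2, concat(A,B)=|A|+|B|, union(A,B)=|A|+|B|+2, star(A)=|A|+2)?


Syntax tree has 3 char leaf(s), 1 union(s), 0 star(s)
chars contribute 3×2 = 6; each union adds +2; each star adds +2
Total: 6 + 2 + 0 = 8 states


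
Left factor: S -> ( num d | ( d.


Common prefix: '('
Factored: S -> ( S', S' -> num d | d


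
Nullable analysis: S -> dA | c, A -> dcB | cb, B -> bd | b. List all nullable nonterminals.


A nonterminal is nullable iff some alternative derives ε (directly, or every symbol in it is nullable)
Nullable: {}


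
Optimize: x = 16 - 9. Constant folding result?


16 - 9 = 7 at compile time
Optimized: x = 7


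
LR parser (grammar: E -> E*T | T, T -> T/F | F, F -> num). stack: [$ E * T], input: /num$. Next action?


'/' can extend T; shift to build T -> T/F
Action: shift


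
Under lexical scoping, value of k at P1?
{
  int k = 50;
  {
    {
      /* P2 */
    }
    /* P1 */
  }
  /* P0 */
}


P1's block does not declare k; resolves to the enclosing declaration at depth 0
k = 50


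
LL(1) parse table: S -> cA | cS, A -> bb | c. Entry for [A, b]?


For [A, b]: 'b' ∈ FIRST(bb)
Entry: A -> bb


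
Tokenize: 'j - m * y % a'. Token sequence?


Scan left to right, longest-match per lexeme
Tokens: ID(j), OP(-), ID(m), OP(*), ID(y), OP(%), ID(a)


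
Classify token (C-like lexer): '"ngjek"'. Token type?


Pattern: double-quoted sequence
Type: STRING_LITERAL


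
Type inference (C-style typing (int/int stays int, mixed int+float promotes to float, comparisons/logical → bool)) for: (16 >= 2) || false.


Operand types: bool || bool
Rule: logical operators take bool operands and yield bool
Result type: bool


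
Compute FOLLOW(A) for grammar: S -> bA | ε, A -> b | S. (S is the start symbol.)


$ ∈ FOLLOW(S). For each A -> αBβ: add FIRST(β)\{ε} to FOLLOW(B); if β nullable, add FOLLOW(A).
FOLLOW(A) = {$}


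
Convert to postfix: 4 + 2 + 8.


Left to right (same or higher precedence on left)
Postfix: 4 2 + 8 +


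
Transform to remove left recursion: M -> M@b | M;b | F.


Left-recursive alternatives: M@b, M;b; non-recursive: F
Introduce M': M -> FM', M' -> @bM' | ;bM' | ε


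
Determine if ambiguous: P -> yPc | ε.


balanced y^n…c^n: each string has a unique parse
Unambiguous


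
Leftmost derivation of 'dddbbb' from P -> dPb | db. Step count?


Derivation: P => dPb => ddPbb => dddbbb
Steps: 3


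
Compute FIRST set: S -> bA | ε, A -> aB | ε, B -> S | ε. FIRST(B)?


Per alternative of B: FIRST(S) = {b, ε}; FIRST(ε) = {ε}
FIRST(B) = {b, ε}


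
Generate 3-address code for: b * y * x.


Break into single-operator statements:
t1 = b * y
t2 = t1 * x


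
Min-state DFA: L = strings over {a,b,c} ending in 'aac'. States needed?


Track the longest suffix of input matching a prefix of 'aac': 4 classes (prefixes of length 0..3)
Minimal DFA: 4 states


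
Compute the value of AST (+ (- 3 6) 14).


Evaluate inner: (- 3 6) = -3
Evaluate root: (+ -3 14) = 11
Result: 11


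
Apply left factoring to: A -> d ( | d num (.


Common prefix: 'd'
Factored: A -> d A', A' -> ( | num (


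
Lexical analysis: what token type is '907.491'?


Pattern: digits with a decimal point
Type: FLOAT_LITERAL


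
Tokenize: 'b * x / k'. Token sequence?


Scan left to right, longest-match per lexeme
Tokens: ID(b), OP(*), ID(x), OP(/), ID(k)


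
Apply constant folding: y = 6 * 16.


6 * 16 = 96 at compile time
Optimized: y = 96


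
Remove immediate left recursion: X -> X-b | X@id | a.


Left-recursive alternatives: X-b, X@id; non-recursive: a
Introduce X': X -> aX', X' -> -bX' | @idX' | ε


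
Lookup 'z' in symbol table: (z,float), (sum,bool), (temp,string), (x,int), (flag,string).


Lookup 'z' → type float


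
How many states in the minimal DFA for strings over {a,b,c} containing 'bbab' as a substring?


KMP-style automaton: 4 progress states + 1 absorbing accept = 5
Minimal DFA: 5 states


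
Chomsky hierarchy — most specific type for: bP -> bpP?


LHS has context (more than one symbol) and |LHS| ≤ |RHS|
Classification: Type 1 (Context-Sensitive)


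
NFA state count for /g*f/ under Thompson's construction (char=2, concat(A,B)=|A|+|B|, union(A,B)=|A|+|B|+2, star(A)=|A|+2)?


Syntax tree has 2 char leaf(s), 0 union(s), 1 star(s)
chars contribute 2×2 = 4; each union adds +2; each star adds +2
Total: 4 + 0 + 2 = 6 states


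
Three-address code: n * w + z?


Break into single-operator statements:
t1 = n * w
t2 = t1 + z


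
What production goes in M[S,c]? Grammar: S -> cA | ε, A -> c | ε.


For [S, c]: 'c' ∈ FIRST(cA)
Entry: S -> cA


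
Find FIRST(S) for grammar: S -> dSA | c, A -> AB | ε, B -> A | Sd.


Per alternative of S: FIRST(dSA) = {d}; FIRST(c) = {c}
FIRST(S) = {c, d}


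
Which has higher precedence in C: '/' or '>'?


'/' is multiplicative (level 10); '>' is relational (level 7)
Higher level binds tighter
'/' has higher precedence than '>'


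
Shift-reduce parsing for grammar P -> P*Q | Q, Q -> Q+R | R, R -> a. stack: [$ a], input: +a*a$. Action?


'a' on top is the handle for R -> a
Action: reduce (R -> a)


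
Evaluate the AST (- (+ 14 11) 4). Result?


Evaluate inner: (+ 14 11) = 25
Evaluate root: (- 25 4) = 21
Result: 21


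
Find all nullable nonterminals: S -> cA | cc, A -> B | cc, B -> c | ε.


A nonterminal is nullable iff some alternative derives ε (directly, or every symbol in it is nullable)
Nullable: {A, B}


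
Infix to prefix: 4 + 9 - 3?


left-to-right (same/higher precedence on left): tree is (- (+ 4 9) 3)
Prefix: - + 4 9 3


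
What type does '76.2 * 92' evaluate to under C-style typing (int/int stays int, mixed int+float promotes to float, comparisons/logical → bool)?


Operand types: float * int
Rule: mixed int/float promotes to float; int/int stays int
Result type: float


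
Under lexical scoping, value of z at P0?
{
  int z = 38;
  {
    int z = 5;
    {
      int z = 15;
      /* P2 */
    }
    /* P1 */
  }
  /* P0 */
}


z declared in the same block as P0
z = 38


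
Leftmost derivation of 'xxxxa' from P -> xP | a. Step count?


Derivation: P => xP => xxP => xxxP => xxxxP => xxxxa
Steps: 5


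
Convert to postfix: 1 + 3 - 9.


Left to right (same or higher precedence on left)
Postfix: 1 3 + 9 -


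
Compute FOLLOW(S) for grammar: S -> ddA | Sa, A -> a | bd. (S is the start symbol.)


$ ∈ FOLLOW(S). For each A -> αBβ: add FIRST(β)\{ε} to FOLLOW(B); if β nullable, add FOLLOW(A).
FOLLOW(S) = {$, a}


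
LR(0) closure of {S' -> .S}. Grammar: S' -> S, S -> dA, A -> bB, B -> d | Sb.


Start: S' -> .S
For each item with dot before a nonterminal B, add B -> .γ for every B-production
Closure: [S' -> .S, S -> .dA]


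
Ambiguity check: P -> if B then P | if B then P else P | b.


dangling else: 'if B then if B then b else b' parses two ways
Ambiguous


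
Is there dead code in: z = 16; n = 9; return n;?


z is assigned but never read
Dead: 'z = 16'


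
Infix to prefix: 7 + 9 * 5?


'*' binds tighter: tree is (+ 7 (* 9 5))
Prefix: + 7 * 9 5


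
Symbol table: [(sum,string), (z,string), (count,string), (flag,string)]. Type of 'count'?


Lookup 'count' → type string


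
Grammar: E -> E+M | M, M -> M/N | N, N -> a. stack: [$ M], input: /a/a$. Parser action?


shift '/' to continue M -> M/N
Action: shift


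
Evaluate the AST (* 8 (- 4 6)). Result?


Evaluate inner: (- 4 6) = -2
Evaluate root: (* 8 -2) = -16
Result: -16


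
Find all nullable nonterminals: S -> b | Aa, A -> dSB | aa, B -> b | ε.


A nonterminal is nullable iff some alternative derives ε (directly, or every symbol in it is nullable)
Nullable: {B}


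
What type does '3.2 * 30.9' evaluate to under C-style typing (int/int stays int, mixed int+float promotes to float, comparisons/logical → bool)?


Operand types: float * float
Rule: mixed int/float promotes to float; int/int stays int
Result type: float


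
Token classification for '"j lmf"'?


Pattern: double-quoted sequence
Type: STRING_LITERAL


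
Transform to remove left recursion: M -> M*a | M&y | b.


Left-recursive alternatives: M*a, M&y; non-recursive: b
Introduce M': M -> bM', M' -> *aM' | &yM' | ε


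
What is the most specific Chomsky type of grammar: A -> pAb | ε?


Single nonterminal LHS, but p^n b^n is not regular
Classification: Type 2 (Context-Free)


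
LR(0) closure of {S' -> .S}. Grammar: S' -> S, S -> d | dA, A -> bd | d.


Start: S' -> .S
For each item with dot before a nonterminal B, add B -> .γ for every B-production
Closure: [S' -> .S, S -> .d, S -> .dA]


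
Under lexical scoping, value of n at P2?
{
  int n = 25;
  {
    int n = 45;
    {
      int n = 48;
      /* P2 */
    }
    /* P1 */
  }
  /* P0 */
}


n declared in the same block as P2
n = 48


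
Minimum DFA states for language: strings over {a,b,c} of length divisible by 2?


Track length mod 2: states 0..1, accept at 0
Minimal DFA: 2 states


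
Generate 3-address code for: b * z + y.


Break into single-operator statements:
t1 = b * z
t2 = t1 + y


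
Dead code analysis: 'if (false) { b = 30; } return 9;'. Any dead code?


condition is constant false, so the whole block is unreachable
Dead: 'if (false) { b = 30; }'


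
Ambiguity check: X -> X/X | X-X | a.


'a/a-a' has two parse trees (no precedence encoded between / and -)
Ambiguous


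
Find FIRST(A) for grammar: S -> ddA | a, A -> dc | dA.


Per alternative of A: FIRST(dc) = {d}; FIRST(dA) = {d}
FIRST(A) = {d}


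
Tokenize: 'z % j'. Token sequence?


Scan left to right, longest-match per lexeme
Tokens: ID(z), OP(%), ID(j)


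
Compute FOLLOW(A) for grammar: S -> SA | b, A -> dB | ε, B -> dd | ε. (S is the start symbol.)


$ ∈ FOLLOW(S). For each A -> αBβ: add FIRST(β)\{ε} to FOLLOW(B); if β nullable, add FOLLOW(A).
FOLLOW(A) = {$, d}


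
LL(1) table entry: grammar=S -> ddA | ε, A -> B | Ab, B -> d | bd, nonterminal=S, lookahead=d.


For [S, d]: 'd' ∈ FIRST(ddA)
Entry: S -> ddA


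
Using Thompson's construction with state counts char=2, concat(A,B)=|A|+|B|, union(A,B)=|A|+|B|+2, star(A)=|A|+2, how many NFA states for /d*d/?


Syntax tree has 2 char leaf(s), 0 union(s), 1 star(s)
chars contribute 2×2 = 4; each union adds +2; each star adds +2
Total: 4 + 0 + 2 = 6 states


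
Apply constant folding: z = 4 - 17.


4 - 17 = -13 at compile time
Optimized: z = -13


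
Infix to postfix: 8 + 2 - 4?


Left to right (same or higher precedence on left)
Postfix: 8 2 + 4 -


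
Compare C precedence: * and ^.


'*' is multiplicative (level 10); '^' is bitwise XOR (level 4)
Higher level binds tighter
'*' has higher precedence than '^'


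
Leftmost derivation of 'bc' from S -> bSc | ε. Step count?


Derivation: S => bSc => bc
Steps: 2


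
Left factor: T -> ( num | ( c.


Common prefix: '('
Factored: T -> ( T', T' -> num | c


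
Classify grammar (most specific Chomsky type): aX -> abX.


LHS has context (more than one symbol) and |LHS| ≤ |RHS|
Classification: Type 1 (Context-Sensitive)


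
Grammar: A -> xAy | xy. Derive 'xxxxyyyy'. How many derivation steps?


Derivation: A => xAy => xxAyy => xxxAyyy => xxxxyyyy
Steps: 4


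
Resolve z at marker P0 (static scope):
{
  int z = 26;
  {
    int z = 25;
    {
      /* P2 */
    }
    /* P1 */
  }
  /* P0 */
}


z declared in the same block as P0
z = 26


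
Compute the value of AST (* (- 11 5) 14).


Evaluate inner: (- 11 5) = 6
Evaluate root: (* 6 14) = 84
Result: 84


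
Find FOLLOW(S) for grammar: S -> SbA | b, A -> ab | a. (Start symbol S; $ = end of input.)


$ ∈ FOLLOW(S). For each A -> αBβ: add FIRST(β)\{ε} to FOLLOW(B); if β nullable, add FOLLOW(A).
FOLLOW(S) = {$, b}


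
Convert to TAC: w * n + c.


Break into single-operator statements:
t1 = w * n
t2 = t1 + c


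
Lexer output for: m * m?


Scan left to right, longest-match per lexeme
Tokens: ID(m), OP(*), ID(m)


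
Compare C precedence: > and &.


'>' is relational (level 7); '&' is bitwise AND (level 5)
Higher level binds tighter
'>' has higher precedence than '&'


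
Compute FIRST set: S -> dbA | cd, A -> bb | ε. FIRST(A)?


Per alternative of A: FIRST(bb) = {b}; FIRST(ε) = {ε}
FIRST(A) = {b, ε}


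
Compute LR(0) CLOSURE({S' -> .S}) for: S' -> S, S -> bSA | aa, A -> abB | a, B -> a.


Start: S' -> .S
For each item with dot before a nonterminal B, add B -> .γ for every B-production
Closure: [S' -> .S, S -> .bSA, S -> .aa]


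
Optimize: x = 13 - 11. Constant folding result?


13 - 11 = 2 at compile time
Optimized: x = 2


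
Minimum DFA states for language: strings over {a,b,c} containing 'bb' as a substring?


KMP-style automaton: 2 progress states + 1 absorbing accept = 3
Minimal DFA: 3 states


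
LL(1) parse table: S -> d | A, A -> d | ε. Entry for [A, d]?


For [A, d]: 'd' ∈ FIRST(d)
Entry: A -> d


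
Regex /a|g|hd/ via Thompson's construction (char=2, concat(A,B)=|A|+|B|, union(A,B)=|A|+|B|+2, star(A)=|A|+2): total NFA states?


Syntax tree has 4 char leaf(s), 2 union(s), 0 star(s)
chars contribute 4×2 = 8; each union adds +2; each star adds +2
Total: 8 + 4 + 0 = 12 states


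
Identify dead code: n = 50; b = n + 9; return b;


n is read by b's definition; b is returned
No dead code


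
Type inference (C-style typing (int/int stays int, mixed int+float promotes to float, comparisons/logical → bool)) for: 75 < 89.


Operand types: int < int
Rule: comparison yields bool
Result type: bool


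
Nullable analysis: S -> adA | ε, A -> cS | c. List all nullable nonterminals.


A nonterminal is nullable iff some alternative derives ε (directly, or every symbol in it is nullable)
Nullable: {S}


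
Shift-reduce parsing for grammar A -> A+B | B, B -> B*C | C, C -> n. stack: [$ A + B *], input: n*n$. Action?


no handle; shift 'n'
Action: shift


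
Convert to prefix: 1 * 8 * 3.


left-to-right (same/higher precedence on left): tree is (* (* 1 8) 3)
Prefix: * * 1 8 3


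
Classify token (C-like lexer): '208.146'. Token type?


Pattern: digits with a decimal point
Type: FLOAT_LITERAL


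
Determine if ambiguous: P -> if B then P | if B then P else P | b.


dangling else: 'if B then if B then b else b' parses two ways
Ambiguous


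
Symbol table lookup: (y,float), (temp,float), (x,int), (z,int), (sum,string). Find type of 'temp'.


Lookup 'temp' → type float


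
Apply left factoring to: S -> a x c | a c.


Common prefix: 'a'
Factored: S -> a S', S' -> x c | c


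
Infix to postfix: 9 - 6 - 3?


Left to right (same or higher precedence on left)
Postfix: 9 6 - 3 -


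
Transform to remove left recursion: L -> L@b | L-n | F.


Left-recursive alternatives: L@b, L-n; non-recursive: F
Introduce L': L -> FL', L' -> @bL' | -nL' | ε


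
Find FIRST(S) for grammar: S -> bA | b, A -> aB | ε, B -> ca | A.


Per alternative of S: FIRST(bA) = {b}; FIRST(b) = {b}
FIRST(S) = {b}


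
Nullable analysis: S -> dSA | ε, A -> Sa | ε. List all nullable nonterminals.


A nonterminal is nullable iff some alternative derives ε (directly, or every symbol in it is nullable)
Nullable: {A, S}


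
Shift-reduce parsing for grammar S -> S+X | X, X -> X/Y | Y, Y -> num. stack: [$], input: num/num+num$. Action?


no handle on stack; shift 'num'
Action: shift


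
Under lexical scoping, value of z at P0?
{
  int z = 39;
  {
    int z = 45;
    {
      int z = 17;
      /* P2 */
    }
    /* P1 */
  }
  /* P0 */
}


z declared in the same block as P0
z = 39


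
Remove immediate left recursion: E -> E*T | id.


Left-recursive alternatives: E*T; non-recursive: id
Introduce E': E -> idE', E' -> *TE' | ε


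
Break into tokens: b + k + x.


Scan left to right, longest-match per lexeme
Tokens: ID(b), OP(+), ID(k), OP(+), ID(x)


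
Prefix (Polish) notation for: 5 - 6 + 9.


left-to-right (same/higher precedence on left): tree is (+ (- 5 6) 9)
Prefix: + - 5 6 9


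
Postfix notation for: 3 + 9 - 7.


Left to right (same or higher precedence on left)
Postfix: 3 9 + 7 -


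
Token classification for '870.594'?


Pattern: digits with a decimal point
Type: FLOAT_LITERAL


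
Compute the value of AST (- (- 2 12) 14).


Evaluate inner: (- 2 12) = -10
Evaluate root: (- -10 14) = -24
Result: -24


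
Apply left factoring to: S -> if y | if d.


Common prefix: 'if'
Factored: S -> if S', S' -> y | d


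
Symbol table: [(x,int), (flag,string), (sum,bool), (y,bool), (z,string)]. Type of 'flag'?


Lookup 'flag' → type string


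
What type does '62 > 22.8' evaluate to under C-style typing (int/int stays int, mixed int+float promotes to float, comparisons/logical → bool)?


Operand types: int > float
Rule: comparison yields bool
Result type: bool


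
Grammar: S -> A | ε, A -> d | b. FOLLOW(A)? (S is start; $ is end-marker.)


$ ∈ FOLLOW(S). For each A -> αBβ: add FIRST(β)\{ε} to FOLLOW(B); if β nullable, add FOLLOW(A).
FOLLOW(A) = {$}


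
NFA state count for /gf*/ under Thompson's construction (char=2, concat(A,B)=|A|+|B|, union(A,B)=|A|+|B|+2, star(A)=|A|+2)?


Syntax tree has 2 char leaf(s), 0 union(s), 1 star(s)
chars contribute 2×2 = 4; each union adds +2; each star adds +2
Total: 4 + 0 + 2 = 6 states


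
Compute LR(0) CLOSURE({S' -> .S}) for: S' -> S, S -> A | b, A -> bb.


Start: S' -> .S
For each item with dot before a nonterminal B, add B -> .γ for every B-production
Closure: [S' -> .S, S -> .A, S -> .b, A -> .bb]


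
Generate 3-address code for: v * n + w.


Break into single-operator statements:
t1 = v * n
t2 = t1 + w


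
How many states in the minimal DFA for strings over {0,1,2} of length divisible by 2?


Track length mod 2: states 0..1, accept at 0
Minimal DFA: 2 states


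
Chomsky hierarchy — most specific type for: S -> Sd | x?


Left-linear: every RHS is a terminal or one nonterminal followed by a terminal
Classification: Type 3 (Regular)


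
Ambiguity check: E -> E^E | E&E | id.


'id^id&id' has two parse trees (no precedence encoded between ^ and &)
Ambiguous


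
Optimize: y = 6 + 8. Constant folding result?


6 + 8 = 14 at compile time
Optimized: y = 14


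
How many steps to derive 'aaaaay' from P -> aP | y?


Derivation: P => aP => aaP => aaaP => aaaaP => aaaaaP => aaaaay
Steps: 6


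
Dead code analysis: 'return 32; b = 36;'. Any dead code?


statement follows a return and is unreachable
Dead: 'b = 36'


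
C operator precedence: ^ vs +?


'+' is additive (level 9); '^' is bitwise XOR (level 4)
Higher level binds tighter
'+' has higher precedence than '^'


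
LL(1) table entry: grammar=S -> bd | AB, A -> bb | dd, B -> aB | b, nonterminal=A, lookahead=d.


For [A, d]: 'd' ∈ FIRST(dd)
Entry: A -> dd


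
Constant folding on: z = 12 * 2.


12 * 2 = 24 at compile time
Optimized: z = 24


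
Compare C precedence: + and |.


'+' is additive (level 9); '|' is bitwise OR (level 3)
Higher level binds tighter
'+' has higher precedence than '|'


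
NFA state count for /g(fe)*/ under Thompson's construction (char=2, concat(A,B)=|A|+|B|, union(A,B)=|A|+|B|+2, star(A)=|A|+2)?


Syntax tree has 3 char leaf(s), 0 union(s), 1 star(s)
chars contribute 3×2 = 6; each union adds +2; each star adds +2
Total: 6 + 0 + 2 = 8 states


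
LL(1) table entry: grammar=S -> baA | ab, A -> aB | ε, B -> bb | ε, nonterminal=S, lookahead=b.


For [S, b]: 'b' ∈ FIRST(baA)
Entry: S -> baA


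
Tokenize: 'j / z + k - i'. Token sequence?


Scan left to right, longest-match per lexeme
Tokens: ID(j), OP(/), ID(z), OP(+), ID(k), OP(-), ID(i)


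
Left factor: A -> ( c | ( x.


Common prefix: '('
Factored: A -> ( A', A' -> c | x


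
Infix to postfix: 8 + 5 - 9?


Left to right (same or higher precedence on left)
Postfix: 8 5 + 9 -


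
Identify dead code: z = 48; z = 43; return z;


first assignment to z is overwritten before any read
Dead: 'z = 48'


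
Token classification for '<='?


Pattern: operator symbol
Type: OPERATOR


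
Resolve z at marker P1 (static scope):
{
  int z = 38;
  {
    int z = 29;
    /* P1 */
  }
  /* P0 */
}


z declared in the same block as P1
z = 29


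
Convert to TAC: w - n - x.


Break into single-operator statements:
t1 = w - n
t2 = t1 - x


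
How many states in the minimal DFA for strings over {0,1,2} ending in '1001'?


Track the longest suffix of input matching a prefix of '1001': 5 classes (prefixes of length 0..4)
Minimal DFA: 5 states


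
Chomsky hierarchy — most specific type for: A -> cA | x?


Right-linear: every RHS is a terminal or a terminal followed by one nonterminal
Classification: Type 3 (Regular)


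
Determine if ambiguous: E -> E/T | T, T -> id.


precedence layered via separate nonterminal T: deterministic
Unambiguous


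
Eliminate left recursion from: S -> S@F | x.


Left-recursive alternatives: S@F; non-recursive: x
Introduce S': S -> xS', S' -> @FS' | ε


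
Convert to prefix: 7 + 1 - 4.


left-to-right (same/higher precedence on left): tree is (- (+ 7 1) 4)
Prefix: - + 7 1 4


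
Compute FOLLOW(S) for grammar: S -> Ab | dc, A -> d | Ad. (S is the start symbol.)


$ ∈ FOLLOW(S). For each A -> αBβ: add FIRST(β)\{ε} to FOLLOW(B); if β nullable, add FOLLOW(A).
FOLLOW(S) = {$}


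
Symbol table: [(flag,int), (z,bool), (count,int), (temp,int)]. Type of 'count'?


Lookup 'count' → type int


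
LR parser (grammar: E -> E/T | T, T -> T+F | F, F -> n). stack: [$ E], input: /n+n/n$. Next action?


shift '/' to continue E -> E/T
Action: shift


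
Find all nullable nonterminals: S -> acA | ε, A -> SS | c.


A nonterminal is nullable iff some alternative derives ε (directly, or every symbol in it is nullable)
Nullable: {A, S}


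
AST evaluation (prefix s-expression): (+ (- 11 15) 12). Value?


Evaluate inner: (- 11 15) = -4
Evaluate root: (+ -4 12) = 8
Result: 8


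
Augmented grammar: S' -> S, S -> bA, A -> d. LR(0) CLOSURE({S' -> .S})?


Start: S' -> .S
For each item with dot before a nonterminal B, add B -> .γ for every B-production
Closure: [S' -> .S, S -> .bA]


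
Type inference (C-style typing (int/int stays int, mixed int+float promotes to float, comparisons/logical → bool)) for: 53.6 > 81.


Operand types: float > int
Rule: comparison yields bool
Result type: bool


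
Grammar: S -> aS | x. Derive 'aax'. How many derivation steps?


Derivation: S => aS => aaS => aax
Steps: 3


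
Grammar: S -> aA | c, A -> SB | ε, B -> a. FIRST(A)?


Per alternative of A: FIRST(SB) = {a, c}; FIRST(ε) = {ε}
FIRST(A) = {a, c, ε}


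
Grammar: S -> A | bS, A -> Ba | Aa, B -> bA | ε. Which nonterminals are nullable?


A nonterminal is nullable iff some alternative derives ε (directly, or every symbol in it is nullable)
Nullable: {B}


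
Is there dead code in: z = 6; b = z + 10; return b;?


z is read by b's definition; b is returned
No dead code


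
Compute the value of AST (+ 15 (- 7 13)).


Evaluate inner: (- 7 13) = -6
Evaluate root: (+ 15 -6) = 9
Result: 9


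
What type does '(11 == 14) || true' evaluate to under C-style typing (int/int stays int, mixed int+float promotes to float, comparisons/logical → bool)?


Operand types: bool || bool
Rule: logical operators take bool operands and yield bool
Result type: bool


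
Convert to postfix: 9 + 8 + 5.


Left to right (same or higher precedence on left)
Postfix: 9 8 + 5 +


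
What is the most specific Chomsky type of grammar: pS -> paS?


LHS has context (more than one symbol) and |LHS| ≤ |RHS|
Classification: Type 1 (Context-Sensitive)


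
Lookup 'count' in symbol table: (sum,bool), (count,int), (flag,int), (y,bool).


Lookup 'count' → type int


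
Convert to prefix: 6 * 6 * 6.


left-to-right (same/higher precedence on left): tree is (* (* 6 6) 6)
Prefix: * * 6 6 6


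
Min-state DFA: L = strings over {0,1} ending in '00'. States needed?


Track the longest suffix of input matching a prefix of '00': 3 classes (prefixes of length 0..2)
Minimal DFA: 3 states


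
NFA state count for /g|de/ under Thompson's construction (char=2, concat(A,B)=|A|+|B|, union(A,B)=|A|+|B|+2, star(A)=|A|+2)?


Syntax tree has 3 char leaf(s), 1 union(s), 0 star(s)
chars contribute 3×2 = 6; each union adds +2; each star adds +2
Total: 6 + 2 + 0 = 8 states


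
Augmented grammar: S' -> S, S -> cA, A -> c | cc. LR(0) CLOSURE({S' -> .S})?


Start: S' -> .S
For each item with dot before a nonterminal B, add B -> .γ for every B-production
Closure: [S' -> .S, S -> .cA]


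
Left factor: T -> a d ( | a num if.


Common prefix: 'a'
Factored: T -> a T', T' -> d ( | num if


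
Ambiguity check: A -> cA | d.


right-linear, alternatives start with distinct terminals 'c' vs 'd': unique leftmost derivation
Unambiguous


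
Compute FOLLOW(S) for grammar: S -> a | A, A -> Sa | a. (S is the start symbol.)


$ ∈ FOLLOW(S). For each A -> αBβ: add FIRST(β)\{ε} to FOLLOW(B); if β nullable, add FOLLOW(A).
FOLLOW(S) = {$, a}
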